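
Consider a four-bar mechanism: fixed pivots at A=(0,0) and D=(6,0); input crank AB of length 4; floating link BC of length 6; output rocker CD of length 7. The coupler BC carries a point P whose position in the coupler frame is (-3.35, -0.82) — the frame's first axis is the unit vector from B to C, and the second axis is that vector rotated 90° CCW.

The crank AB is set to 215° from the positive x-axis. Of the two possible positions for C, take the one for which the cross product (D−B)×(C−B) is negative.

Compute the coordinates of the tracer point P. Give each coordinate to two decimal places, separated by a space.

A=(0,0), D=(6.00,0)
B = A + 4.00·(cos215°, sin215°) = (-3.2766, -2.2943)
|BD| = 9.5561
circle(B,6.00) ∩ circle(D,7.00): a=4.0979, h=4.3826
  candidates: C₊=(-0.3508,2.9440) cross=41.881; C₋=(1.7536,-5.5649) cross=-41.881
  mode - wants cross < 0 → take C=(1.7536,-5.5649) (cross=-41.881)
ex = (C−B)/|BC| = (0.8384,-0.5451); ey = (0.5451,0.8384)
P = B + -3.35·ex + -0.82·ey = (-6.5321,-1.1557)

-6.53 -1.16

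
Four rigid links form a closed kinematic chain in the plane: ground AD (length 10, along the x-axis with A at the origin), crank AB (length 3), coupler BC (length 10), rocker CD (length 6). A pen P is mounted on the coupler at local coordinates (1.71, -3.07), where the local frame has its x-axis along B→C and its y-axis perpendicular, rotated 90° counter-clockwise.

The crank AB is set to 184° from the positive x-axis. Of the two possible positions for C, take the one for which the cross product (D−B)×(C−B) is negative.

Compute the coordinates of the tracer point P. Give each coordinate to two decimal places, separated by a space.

-2.77 -3.72

A=(0,0), D=(10.00,0)
B = A + 3.00·(cos184°, sin184°) = (-2.9927, -0.2093)
|BD| = 12.9944
circle(B,10.00) ∩ circle(D,6.00): a=8.9598, h=4.4410
  candidates: C₊=(5.8944,4.3754) cross=57.708; C₋=(6.0375,-4.5054) cross=-57.708
  mode - wants cross < 0 → take C=(6.0375,-4.5054) (cross=-57.708)
ex = (C−B)/|BC| = (0.9030,-0.4296); ey = (0.4296,0.9030)
P = B + 1.71·ex + -3.07·ey = (-2.7674,-3.7162)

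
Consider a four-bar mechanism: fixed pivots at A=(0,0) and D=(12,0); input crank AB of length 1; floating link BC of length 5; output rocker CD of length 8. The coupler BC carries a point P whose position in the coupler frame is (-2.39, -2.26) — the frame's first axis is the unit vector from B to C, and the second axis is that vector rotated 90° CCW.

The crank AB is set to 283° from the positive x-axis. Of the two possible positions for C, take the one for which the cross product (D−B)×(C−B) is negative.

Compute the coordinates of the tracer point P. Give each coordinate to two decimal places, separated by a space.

-2.93 -1.91

A=(0,0), D=(12.00,0)
B = A + 1.00·(cos283°, sin283°) = (0.2250, -0.9744)
|BD| = 11.8153
circle(B,5.00) ∩ circle(D,8.00): a=4.2572, h=2.6222
  candidates: C₊=(4.2515,1.9900) cross=30.982; C₋=(4.6839,-3.2365) cross=-30.982
  mode - wants cross < 0 → take C=(4.6839,-3.2365) (cross=-30.982)
ex = (C−B)/|BC| = (0.8918,-0.4524); ey = (0.4524,0.8918)
P = B + -2.39·ex + -2.26·ey = (-2.9289,-1.9085)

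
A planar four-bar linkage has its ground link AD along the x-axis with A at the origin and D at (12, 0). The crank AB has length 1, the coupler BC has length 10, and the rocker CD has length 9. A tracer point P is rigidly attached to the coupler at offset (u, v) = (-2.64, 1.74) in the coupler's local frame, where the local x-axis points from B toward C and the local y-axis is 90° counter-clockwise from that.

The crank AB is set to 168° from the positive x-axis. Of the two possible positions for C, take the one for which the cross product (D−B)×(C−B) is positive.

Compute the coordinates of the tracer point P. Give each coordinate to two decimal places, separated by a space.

-4.10 -0.31

A=(0,0), D=(12.00,0)
B = A + 1.00·(cos168°, sin168°) = (-0.9781, 0.2079)
|BD| = 12.9798
circle(B,10.00) ∩ circle(D,9.00): a=7.2218, h=6.9170
  candidates: C₊=(6.3535,7.0084) cross=89.782; C₋=(6.1319,-6.8239) cross=-89.782
  mode + wants cross > 0 → take C=(6.3535,7.0084) (cross=89.782)
ex = (C−B)/|BC| = (0.7332,0.6800); ey = (-0.6800,0.7332)
P = B + -2.64·ex + 1.74·ey = (-4.0970,-0.3117)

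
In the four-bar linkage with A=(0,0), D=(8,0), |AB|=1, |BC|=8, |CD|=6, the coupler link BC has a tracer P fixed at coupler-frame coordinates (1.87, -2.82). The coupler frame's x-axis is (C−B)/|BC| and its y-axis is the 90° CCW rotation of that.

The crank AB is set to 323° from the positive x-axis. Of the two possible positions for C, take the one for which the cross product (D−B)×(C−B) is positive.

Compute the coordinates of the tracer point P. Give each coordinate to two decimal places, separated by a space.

4.17 -0.93

A=(0,0), D=(8.00,0)
B = A + 1.00·(cos323°, sin323°) = (0.7986, -0.6018)
|BD| = 7.2265
circle(B,8.00) ∩ circle(D,6.00): a=5.5506, h=5.7612
  candidates: C₊=(5.8501,5.6016) cross=41.633; C₋=(6.8097,-5.8807) cross=-41.633
  mode + wants cross > 0 → take C=(5.8501,5.6016) (cross=41.633)
ex = (C−B)/|BC| = (0.6314,0.7754); ey = (-0.7754,0.6314)
P = B + 1.87·ex + -2.82·ey = (4.1661,-0.9324)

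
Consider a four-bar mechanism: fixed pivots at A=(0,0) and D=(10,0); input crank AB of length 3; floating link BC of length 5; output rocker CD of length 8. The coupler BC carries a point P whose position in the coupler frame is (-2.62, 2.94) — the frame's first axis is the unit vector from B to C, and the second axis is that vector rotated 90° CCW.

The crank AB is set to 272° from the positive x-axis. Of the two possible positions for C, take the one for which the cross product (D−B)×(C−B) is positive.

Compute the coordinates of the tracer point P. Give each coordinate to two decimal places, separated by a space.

-3.65 -4.18

A=(0,0), D=(10.00,0)
B = A + 3.00·(cos272°, sin272°) = (0.1047, -2.9982)
|BD| = 10.3395
circle(B,5.00) ∩ circle(D,8.00): a=3.2838, h=3.7705
  candidates: C₊=(2.1541,1.5625) cross=38.985; C₋=(4.3408,-5.6545) cross=-38.985
  mode + wants cross > 0 → take C=(2.1541,1.5625) (cross=38.985)
ex = (C−B)/|BC| = (0.4099,0.9121); ey = (-0.9121,0.4099)
P = B + -2.62·ex + 2.94·ey = (-3.6509,-4.1829)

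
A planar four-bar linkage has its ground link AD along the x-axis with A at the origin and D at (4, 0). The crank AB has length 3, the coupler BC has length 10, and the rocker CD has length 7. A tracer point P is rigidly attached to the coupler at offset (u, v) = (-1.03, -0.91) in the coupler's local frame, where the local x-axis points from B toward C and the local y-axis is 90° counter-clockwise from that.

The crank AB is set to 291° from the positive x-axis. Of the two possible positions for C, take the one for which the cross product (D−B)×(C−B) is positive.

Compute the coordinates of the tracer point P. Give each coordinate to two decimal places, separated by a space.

1.74 -4.00

A=(0,0), D=(4.00,0)
B = A + 3.00·(cos291°, sin291°) = (1.0751, -2.8007)
|BD| = 4.0496
circle(B,10.00) ∩ circle(D,7.00): a=8.3217, h=5.5452
  candidates: C₊=(3.2505,6.9598) cross=22.456; C₋=(10.9207,-1.0504) cross=-22.456
  mode + wants cross > 0 → take C=(3.2505,6.9598) (cross=22.456)
ex = (C−B)/|BC| = (0.2175,0.9761); ey = (-0.9761,0.2175)
P = B + -1.03·ex + -0.91·ey = (1.7392,-4.0040)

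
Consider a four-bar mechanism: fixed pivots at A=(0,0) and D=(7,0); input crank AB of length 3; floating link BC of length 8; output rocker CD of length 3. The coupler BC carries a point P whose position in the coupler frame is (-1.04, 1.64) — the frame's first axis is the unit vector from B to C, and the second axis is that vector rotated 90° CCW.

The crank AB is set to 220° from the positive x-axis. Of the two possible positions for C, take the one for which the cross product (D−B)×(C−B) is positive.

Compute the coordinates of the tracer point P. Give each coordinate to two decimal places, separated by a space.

A=(0,0), D=(7.00,0)
B = A + 3.00·(cos220°, sin220°) = (-2.2981, -1.9284)
|BD| = 9.4960
circle(B,8.00) ∩ circle(D,3.00): a=7.6440, h=2.3601
  candidates: C₊=(4.7073,1.9348) cross=22.411; C₋=(5.6658,-2.6870) cross=-22.411
  mode + wants cross > 0 → take C=(4.7073,1.9348) (cross=22.411)
ex = (C−B)/|BC| = (0.8757,0.4829); ey = (-0.4829,0.8757)
P = B + -1.04·ex + 1.64·ey = (-4.0008,-0.9945)

-4.00 -0.99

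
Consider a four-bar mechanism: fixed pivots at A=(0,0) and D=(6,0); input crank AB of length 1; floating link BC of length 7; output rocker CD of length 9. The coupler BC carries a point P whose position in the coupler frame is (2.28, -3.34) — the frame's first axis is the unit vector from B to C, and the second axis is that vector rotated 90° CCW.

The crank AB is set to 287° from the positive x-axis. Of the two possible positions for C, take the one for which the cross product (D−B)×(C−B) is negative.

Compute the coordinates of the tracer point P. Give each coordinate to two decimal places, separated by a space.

A=(0,0), D=(6.00,0)
B = A + 1.00·(cos287°, sin287°) = (0.2924, -0.9563)
|BD| = 5.7872
circle(B,7.00) ∩ circle(D,9.00): a=0.1289, h=6.9988
  candidates: C₊=(-0.7371,5.9676) cross=40.503; C₋=(1.5760,-7.8376) cross=-40.503
  mode - wants cross < 0 → take C=(1.5760,-7.8376) (cross=-40.503)
ex = (C−B)/|BC| = (0.1834,-0.9830); ey = (0.9830,0.1834)
P = B + 2.28·ex + -3.34·ey = (-2.5729,-3.8101)

-2.57 -3.81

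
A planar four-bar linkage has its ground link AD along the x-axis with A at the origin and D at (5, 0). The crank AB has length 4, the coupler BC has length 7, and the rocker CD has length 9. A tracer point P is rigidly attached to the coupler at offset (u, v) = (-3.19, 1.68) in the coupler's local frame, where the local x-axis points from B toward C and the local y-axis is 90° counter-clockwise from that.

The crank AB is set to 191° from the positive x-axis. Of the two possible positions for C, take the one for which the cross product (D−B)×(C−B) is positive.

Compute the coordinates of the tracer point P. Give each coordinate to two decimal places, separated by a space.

A=(0,0), D=(5.00,0)
B = A + 4.00·(cos191°, sin191°) = (-3.9265, -0.7632)
|BD| = 8.9591
circle(B,7.00) ∩ circle(D,9.00): a=2.6936, h=6.4610
  candidates: C₊=(-1.7931,5.9037) cross=57.884; C₋=(-0.6922,-6.9713) cross=-57.884
  mode + wants cross > 0 → take C=(-1.7931,5.9037) (cross=57.884)
ex = (C−B)/|BC| = (0.3048,0.9524); ey = (-0.9524,0.3048)
P = B + -3.19·ex + 1.68·ey = (-6.4988,-3.2894)

-6.50 -3.29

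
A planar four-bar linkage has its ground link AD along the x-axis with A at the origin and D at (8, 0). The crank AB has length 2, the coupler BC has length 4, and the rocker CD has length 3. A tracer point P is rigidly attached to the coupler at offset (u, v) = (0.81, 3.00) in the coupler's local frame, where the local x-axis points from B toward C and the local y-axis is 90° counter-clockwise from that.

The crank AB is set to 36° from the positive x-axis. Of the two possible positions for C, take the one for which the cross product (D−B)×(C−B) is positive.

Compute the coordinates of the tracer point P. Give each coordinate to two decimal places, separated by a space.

A=(0,0), D=(8.00,0)
B = A + 2.00·(cos36°, sin36°) = (1.6180, 1.1756)
|BD| = 6.4893
circle(B,4.00) ∩ circle(D,3.00): a=3.7840, h=1.2966
  candidates: C₊=(5.5743,1.7653) cross=8.414; C₋=(5.1046,-0.7851) cross=-8.414
  mode + wants cross > 0 → take C=(5.5743,1.7653) (cross=8.414)
ex = (C−B)/|BC| = (0.9891,0.1474); ey = (-0.1474,0.9891)
P = B + 0.81·ex + 3.00·ey = (1.9769,4.2622)

1.98 4.26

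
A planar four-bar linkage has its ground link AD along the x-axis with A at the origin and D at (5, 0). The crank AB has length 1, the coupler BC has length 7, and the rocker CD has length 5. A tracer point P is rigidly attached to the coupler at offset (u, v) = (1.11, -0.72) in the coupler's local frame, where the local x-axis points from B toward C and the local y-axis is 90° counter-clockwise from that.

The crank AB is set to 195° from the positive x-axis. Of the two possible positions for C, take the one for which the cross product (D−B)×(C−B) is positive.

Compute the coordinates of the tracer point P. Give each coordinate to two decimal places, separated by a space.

0.32 0.06

A=(0,0), D=(5.00,0)
B = A + 1.00·(cos195°, sin195°) = (-0.9659, -0.2588)
|BD| = 5.9715
circle(B,7.00) ∩ circle(D,5.00): a=4.9953, h=4.9038
  candidates: C₊=(3.8121,4.8569) cross=29.283; C₋=(4.2372,-4.9415) cross=-29.283
  mode + wants cross > 0 → take C=(3.8121,4.8569) (cross=29.283)
ex = (C−B)/|BC| = (0.6826,0.7308); ey = (-0.7308,0.6826)
P = B + 1.11·ex + -0.72·ey = (0.3179,0.0609)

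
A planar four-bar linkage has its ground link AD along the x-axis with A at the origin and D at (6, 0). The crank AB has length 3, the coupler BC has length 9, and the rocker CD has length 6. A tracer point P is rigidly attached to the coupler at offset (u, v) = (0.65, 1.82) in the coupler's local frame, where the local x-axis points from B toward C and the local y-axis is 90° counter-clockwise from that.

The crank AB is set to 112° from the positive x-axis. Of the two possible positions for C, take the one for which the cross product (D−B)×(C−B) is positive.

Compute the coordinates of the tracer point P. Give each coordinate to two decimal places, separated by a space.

A=(0,0), D=(6.00,0)
B = A + 3.00·(cos112°, sin112°) = (-1.1238, 2.7816)
|BD| = 7.6476
circle(B,9.00) ∩ circle(D,6.00): a=6.7659, h=5.9349
  candidates: C₊=(7.3373,5.8491) cross=45.387; C₋=(3.0201,-5.2077) cross=-45.387
  mode + wants cross > 0 → take C=(7.3373,5.8491) (cross=45.387)
ex = (C−B)/|BC| = (0.9401,0.3408); ey = (-0.3408,0.9401)
P = B + 0.65·ex + 1.82·ey = (-1.1331,4.7141)

-1.13 4.71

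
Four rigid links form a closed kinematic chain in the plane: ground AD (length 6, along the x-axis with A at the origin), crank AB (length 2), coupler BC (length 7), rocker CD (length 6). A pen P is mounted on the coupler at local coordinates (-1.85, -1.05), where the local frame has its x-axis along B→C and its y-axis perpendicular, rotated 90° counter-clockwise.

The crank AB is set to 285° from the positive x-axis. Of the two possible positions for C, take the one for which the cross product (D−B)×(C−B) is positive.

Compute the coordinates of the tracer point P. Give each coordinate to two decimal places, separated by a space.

A=(0,0), D=(6.00,0)
B = A + 2.00·(cos285°, sin285°) = (0.5176, -1.9319)
|BD| = 5.8128
circle(B,7.00) ∩ circle(D,6.00): a=4.0246, h=5.7273
  candidates: C₊=(2.4100,4.8075) cross=33.292; C₋=(6.2169,-5.9961) cross=-33.292
  mode + wants cross > 0 → take C=(2.4100,4.8075) (cross=33.292)
ex = (C−B)/|BC| = (0.2703,0.9628); ey = (-0.9628,0.2703)
P = B + -1.85·ex + -1.05·ey = (1.0284,-3.9968)

1.03 -4.00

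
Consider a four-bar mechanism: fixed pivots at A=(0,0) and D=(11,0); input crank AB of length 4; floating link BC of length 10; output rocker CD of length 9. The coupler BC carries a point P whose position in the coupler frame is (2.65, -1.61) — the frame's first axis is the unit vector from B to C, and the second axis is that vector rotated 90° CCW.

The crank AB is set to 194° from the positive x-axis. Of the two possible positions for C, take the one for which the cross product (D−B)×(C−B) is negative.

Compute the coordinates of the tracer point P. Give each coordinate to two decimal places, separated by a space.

-2.50 -3.74

A=(0,0), D=(11.00,0)
B = A + 4.00·(cos194°, sin194°) = (-3.8812, -0.9677)
|BD| = 14.9126
circle(B,10.00) ∩ circle(D,9.00): a=8.0934, h=5.8735
  candidates: C₊=(3.8140,5.4186) cross=87.589; C₋=(4.5762,-6.3036) cross=-87.589
  mode - wants cross < 0 → take C=(4.5762,-6.3036) (cross=-87.589)
ex = (C−B)/|BC| = (0.8457,-0.5336); ey = (0.5336,0.8457)
P = B + 2.65·ex + -1.61·ey = (-2.4990,-3.7433)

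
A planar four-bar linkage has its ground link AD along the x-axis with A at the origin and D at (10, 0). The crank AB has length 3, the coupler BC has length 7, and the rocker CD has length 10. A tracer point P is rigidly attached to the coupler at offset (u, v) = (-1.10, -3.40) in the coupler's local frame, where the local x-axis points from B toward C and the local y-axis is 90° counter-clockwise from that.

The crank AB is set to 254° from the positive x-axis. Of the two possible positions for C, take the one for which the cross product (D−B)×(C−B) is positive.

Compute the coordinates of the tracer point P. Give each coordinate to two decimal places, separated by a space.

2.22 -4.74

A=(0,0), D=(10.00,0)
B = A + 3.00·(cos254°, sin254°) = (-0.8269, -2.8838)
|BD| = 11.2044
circle(B,7.00) ∩ circle(D,10.00): a=3.3263, h=6.1592
  candidates: C₊=(0.8021,3.9240) cross=69.010; C₋=(3.9726,-7.9794) cross=-69.010
  mode + wants cross > 0 → take C=(0.8021,3.9240) (cross=69.010)
ex = (C−B)/|BC| = (0.2327,0.9725); ey = (-0.9725,0.2327)
P = B + -1.10·ex + -3.40·ey = (2.2238,-4.7448)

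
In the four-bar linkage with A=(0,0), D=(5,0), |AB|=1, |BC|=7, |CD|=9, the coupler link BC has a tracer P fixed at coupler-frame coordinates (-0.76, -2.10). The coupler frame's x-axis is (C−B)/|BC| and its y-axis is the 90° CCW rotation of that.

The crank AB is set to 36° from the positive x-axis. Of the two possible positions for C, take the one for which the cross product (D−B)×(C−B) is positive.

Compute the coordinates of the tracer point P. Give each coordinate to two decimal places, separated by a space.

2.97 0.04

A=(0,0), D=(5.00,0)
B = A + 1.00·(cos36°, sin36°) = (0.8090, 0.5878)
|BD| = 4.2320
circle(B,7.00) ∩ circle(D,9.00): a=-1.6647, h=6.7992
  candidates: C₊=(0.1048,7.5523) cross=28.774; C₋=(-1.7839,-5.9143) cross=-28.774
  mode + wants cross > 0 → take C=(0.1048,7.5523) (cross=28.774)
ex = (C−B)/|BC| = (-0.1006,0.9949); ey = (-0.9949,-0.1006)
P = B + -0.76·ex + -2.10·ey = (2.9748,0.0429)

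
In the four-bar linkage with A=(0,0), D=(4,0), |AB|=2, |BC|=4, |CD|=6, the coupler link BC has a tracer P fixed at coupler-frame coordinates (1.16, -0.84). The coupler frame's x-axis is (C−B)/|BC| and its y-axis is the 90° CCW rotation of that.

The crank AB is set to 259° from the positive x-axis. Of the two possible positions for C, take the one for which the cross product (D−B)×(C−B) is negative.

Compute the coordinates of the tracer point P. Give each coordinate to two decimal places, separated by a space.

A=(0,0), D=(4.00,0)
B = A + 2.00·(cos259°, sin259°) = (-0.3816, -1.9633)
|BD| = 4.8013
circle(B,4.00) ∩ circle(D,6.00): a=0.3179, h=3.9873
  candidates: C₊=(-1.7219,1.8055) cross=19.145; C₋=(1.5389,-5.4720) cross=-19.145
  mode - wants cross < 0 → take C=(1.5389,-5.4720) (cross=-19.145)
ex = (C−B)/|BC| = (0.4801,-0.8772); ey = (0.8772,0.4801)
P = B + 1.16·ex + -0.84·ey = (-0.5615,-3.3841)

-0.56 -3.38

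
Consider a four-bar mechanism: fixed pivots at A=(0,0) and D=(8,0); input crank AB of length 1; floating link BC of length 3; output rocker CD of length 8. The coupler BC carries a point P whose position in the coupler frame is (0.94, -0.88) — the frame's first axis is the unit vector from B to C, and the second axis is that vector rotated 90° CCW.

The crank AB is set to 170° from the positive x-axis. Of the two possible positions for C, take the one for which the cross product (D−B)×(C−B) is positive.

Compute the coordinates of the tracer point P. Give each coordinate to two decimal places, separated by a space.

0.24 0.56

A=(0,0), D=(8.00,0)
B = A + 1.00·(cos170°, sin170°) = (-0.9848, 0.1736)
|BD| = 8.9865
circle(B,3.00) ∩ circle(D,8.00): a=1.4331, h=2.6356
  candidates: C₊=(0.4989,2.7810) cross=23.685; C₋=(0.3971,-2.4891) cross=-23.685
  mode + wants cross > 0 → take C=(0.4989,2.7810) (cross=23.685)
ex = (C−B)/|BC| = (0.4946,0.8691); ey = (-0.8691,0.4946)
P = B + 0.94·ex + -0.88·ey = (0.2449,0.5554)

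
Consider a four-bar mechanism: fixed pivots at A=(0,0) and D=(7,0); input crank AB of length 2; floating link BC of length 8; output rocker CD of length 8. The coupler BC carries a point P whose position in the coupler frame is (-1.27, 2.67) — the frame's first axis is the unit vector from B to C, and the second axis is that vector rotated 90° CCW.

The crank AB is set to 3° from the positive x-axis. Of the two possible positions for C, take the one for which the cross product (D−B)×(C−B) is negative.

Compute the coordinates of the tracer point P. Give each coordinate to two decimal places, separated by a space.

A=(0,0), D=(7.00,0)
B = A + 2.00·(cos3°, sin3°) = (1.9973, 0.1047)
|BD| = 5.0038
circle(B,8.00) ∩ circle(D,8.00): a=2.5019, h=7.5987
  candidates: C₊=(4.6576,7.6494) cross=38.023; C₋=(4.3397,-7.5447) cross=-38.023
  mode - wants cross < 0 → take C=(4.3397,-7.5447) (cross=-38.023)
ex = (C−B)/|BC| = (0.2928,-0.9562); ey = (0.9562,0.2928)
P = B + -1.27·ex + 2.67·ey = (4.1784,2.1008)

4.18 2.10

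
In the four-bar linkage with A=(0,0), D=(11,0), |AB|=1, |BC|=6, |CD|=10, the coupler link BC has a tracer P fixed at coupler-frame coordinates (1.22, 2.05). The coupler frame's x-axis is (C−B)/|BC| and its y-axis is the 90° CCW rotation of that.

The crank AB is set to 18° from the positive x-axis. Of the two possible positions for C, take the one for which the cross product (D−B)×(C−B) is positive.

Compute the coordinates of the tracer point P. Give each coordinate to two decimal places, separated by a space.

A=(0,0), D=(11.00,0)
B = A + 1.00·(cos18°, sin18°) = (0.9511, 0.3090)
|BD| = 10.0537
circle(B,6.00) ∩ circle(D,10.00): a=1.8439, h=5.7096
  candidates: C₊=(2.9696,5.9593) cross=57.403; C₋=(2.6186,-5.4546) cross=-57.403
  mode + wants cross > 0 → take C=(2.9696,5.9593) (cross=57.403)
ex = (C−B)/|BC| = (0.3364,0.9417); ey = (-0.9417,0.3364)
P = B + 1.22·ex + 2.05·ey = (-0.5690,2.1476)

-0.57 2.15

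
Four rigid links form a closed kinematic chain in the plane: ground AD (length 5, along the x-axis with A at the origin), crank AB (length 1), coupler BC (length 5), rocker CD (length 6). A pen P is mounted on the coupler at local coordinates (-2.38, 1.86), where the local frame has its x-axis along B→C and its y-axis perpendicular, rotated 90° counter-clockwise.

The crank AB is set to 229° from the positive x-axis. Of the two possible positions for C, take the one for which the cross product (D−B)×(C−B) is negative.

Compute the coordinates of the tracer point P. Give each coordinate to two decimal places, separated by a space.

-0.22 2.23

A=(0,0), D=(5.00,0)
B = A + 1.00·(cos229°, sin229°) = (-0.6561, -0.7547)
|BD| = 5.7062
circle(B,5.00) ∩ circle(D,6.00): a=1.8892, h=4.6293
  candidates: C₊=(0.6043,4.0838) cross=26.416; C₋=(1.8289,-5.0935) cross=-26.416
  mode - wants cross < 0 → take C=(1.8289,-5.0935) (cross=-26.416)
ex = (C−B)/|BC| = (0.4970,-0.8678); ey = (0.8678,0.4970)
P = B + -2.38·ex + 1.86·ey = (-0.2248,2.2349)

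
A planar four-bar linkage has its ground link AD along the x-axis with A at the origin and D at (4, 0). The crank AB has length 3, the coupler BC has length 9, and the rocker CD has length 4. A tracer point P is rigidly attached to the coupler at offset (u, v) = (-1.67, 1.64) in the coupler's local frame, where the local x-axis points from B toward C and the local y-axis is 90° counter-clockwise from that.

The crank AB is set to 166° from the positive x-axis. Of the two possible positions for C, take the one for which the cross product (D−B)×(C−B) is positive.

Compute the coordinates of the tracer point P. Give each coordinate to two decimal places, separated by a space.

-5.03 1.73

A=(0,0), D=(4.00,0)
B = A + 3.00·(cos166°, sin166°) = (-2.9109, 0.7258)
|BD| = 6.9489
circle(B,9.00) ∩ circle(D,4.00): a=8.1515, h=3.8150
  candidates: C₊=(5.5944,3.6685) cross=26.510; C₋=(4.7975,-3.9197) cross=-26.510
  mode + wants cross > 0 → take C=(5.5944,3.6685) (cross=26.510)
ex = (C−B)/|BC| = (0.9450,0.3270); ey = (-0.3270,0.9450)
P = B + -1.67·ex + 1.64·ey = (-5.0253,1.7296)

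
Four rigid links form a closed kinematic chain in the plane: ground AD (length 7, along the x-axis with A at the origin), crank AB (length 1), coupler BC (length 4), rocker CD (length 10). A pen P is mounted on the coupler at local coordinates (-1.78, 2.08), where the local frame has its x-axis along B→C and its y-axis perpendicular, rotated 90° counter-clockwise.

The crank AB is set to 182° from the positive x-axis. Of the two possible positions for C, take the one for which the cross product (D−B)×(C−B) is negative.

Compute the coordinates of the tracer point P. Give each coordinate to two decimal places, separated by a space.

1.53 1.02

A=(0,0), D=(7.00,0)
B = A + 1.00·(cos182°, sin182°) = (-0.9994, -0.0349)
|BD| = 7.9995
circle(B,4.00) ∩ circle(D,10.00): a=-1.2506, h=3.7995
  candidates: C₊=(-2.2666,3.7591) cross=30.394; C₋=(-2.2334,-3.8398) cross=-30.394
  mode - wants cross < 0 → take C=(-2.2334,-3.8398) (cross=-30.394)
ex = (C−B)/|BC| = (-0.3085,-0.9512); ey = (0.9512,-0.3085)
P = B + -1.78·ex + 2.08·ey = (1.5283,1.0166)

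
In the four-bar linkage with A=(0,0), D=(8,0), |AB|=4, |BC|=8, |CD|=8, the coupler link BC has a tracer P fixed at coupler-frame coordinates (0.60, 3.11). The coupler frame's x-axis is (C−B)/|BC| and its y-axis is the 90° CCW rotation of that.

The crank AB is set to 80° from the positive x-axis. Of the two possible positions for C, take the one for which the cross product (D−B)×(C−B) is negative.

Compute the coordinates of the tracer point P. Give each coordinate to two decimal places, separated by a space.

A=(0,0), D=(8.00,0)
B = A + 4.00·(cos80°, sin80°) = (0.6946, 3.9392)
|BD| = 8.2998
circle(B,8.00) ∩ circle(D,8.00): a=4.1499, h=6.8395
  candidates: C₊=(7.5934,7.9897) cross=56.766; C₋=(1.1012,-4.0504) cross=-56.766
  mode - wants cross < 0 → take C=(1.1012,-4.0504) (cross=-56.766)
ex = (C−B)/|BC| = (0.0508,-0.9987); ey = (0.9987,0.0508)
P = B + 0.60·ex + 3.11·ey = (3.8311,3.4981)

3.83 3.50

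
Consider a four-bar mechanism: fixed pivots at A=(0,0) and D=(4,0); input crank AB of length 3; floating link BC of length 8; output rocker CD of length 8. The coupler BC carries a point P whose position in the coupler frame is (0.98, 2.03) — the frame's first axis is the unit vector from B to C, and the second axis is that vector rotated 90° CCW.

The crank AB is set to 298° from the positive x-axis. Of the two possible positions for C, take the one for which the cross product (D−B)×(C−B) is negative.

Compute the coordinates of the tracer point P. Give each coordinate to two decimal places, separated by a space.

3.29 -1.41

A=(0,0), D=(4.00,0)
B = A + 3.00·(cos298°, sin298°) = (1.4084, -2.6488)
|BD| = 3.7058
circle(B,8.00) ∩ circle(D,8.00): a=1.8529, h=7.7825
  candidates: C₊=(-2.8586,4.1182) cross=28.840; C₋=(8.2670,-6.7670) cross=-28.840
  mode - wants cross < 0 → take C=(8.2670,-6.7670) (cross=-28.840)
ex = (C−B)/|BC| = (0.8573,-0.5148); ey = (0.5148,0.8573)
P = B + 0.98·ex + 2.03·ey = (3.2936,-1.4129)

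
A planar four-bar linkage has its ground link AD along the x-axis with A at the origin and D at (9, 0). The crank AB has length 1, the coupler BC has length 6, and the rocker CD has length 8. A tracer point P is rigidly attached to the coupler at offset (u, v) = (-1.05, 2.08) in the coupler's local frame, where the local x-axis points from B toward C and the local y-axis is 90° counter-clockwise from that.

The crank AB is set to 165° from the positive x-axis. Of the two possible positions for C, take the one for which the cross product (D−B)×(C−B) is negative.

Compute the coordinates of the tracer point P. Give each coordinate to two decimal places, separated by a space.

A=(0,0), D=(9.00,0)
B = A + 1.00·(cos165°, sin165°) = (-0.9659, 0.2588)
|BD| = 9.9693
circle(B,6.00) ∩ circle(D,8.00): a=3.5803, h=4.8147
  candidates: C₊=(2.7382,4.9789) cross=47.999; C₋=(2.4882,-4.6472) cross=-47.999
  mode - wants cross < 0 → take C=(2.4882,-4.6472) (cross=-47.999)
ex = (C−B)/|BC| = (0.5757,-0.8177); ey = (0.8177,0.5757)
P = B + -1.05·ex + 2.08·ey = (0.1304,2.3148)

0.13 2.31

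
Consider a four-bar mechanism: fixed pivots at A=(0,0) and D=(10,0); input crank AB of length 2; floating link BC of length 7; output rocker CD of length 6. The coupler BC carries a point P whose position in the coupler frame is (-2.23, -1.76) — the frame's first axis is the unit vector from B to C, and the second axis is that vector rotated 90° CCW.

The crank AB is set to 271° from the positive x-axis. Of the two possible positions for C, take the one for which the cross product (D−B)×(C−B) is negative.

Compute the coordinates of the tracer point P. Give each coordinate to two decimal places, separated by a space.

-2.72 -2.71

A=(0,0), D=(10.00,0)
B = A + 2.00·(cos271°, sin271°) = (0.0349, -1.9997)
|BD| = 10.1638
circle(B,7.00) ∩ circle(D,6.00): a=5.7214, h=4.0331
  candidates: C₊=(4.8510,3.0802) cross=40.991; C₋=(6.4380,-4.8282) cross=-40.991
  mode - wants cross < 0 → take C=(6.4380,-4.8282) (cross=-40.991)
ex = (C−B)/|BC| = (0.9147,-0.4041); ey = (0.4041,0.9147)
P = B + -2.23·ex + -1.76·ey = (-2.7161,-2.7085)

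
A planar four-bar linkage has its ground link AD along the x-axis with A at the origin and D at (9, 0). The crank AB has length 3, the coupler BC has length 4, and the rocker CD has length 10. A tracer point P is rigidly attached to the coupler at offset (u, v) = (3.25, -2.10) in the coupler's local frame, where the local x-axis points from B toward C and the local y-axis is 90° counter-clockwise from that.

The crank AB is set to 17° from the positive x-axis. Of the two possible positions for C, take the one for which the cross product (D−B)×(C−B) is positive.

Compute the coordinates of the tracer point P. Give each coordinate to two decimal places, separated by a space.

1.17 4.35

A=(0,0), D=(9.00,0)
B = A + 3.00·(cos17°, sin17°) = (2.8689, 0.8771)
|BD| = 6.1935
circle(B,4.00) ∩ circle(D,10.00): a=-3.6845, h=1.5570
  candidates: C₊=(-0.5580,2.9402) cross=9.643; C₋=(-0.9990,-0.1424) cross=-9.643
  mode + wants cross > 0 → take C=(-0.5580,2.9402) (cross=9.643)
ex = (C−B)/|BC| = (-0.8567,0.5158); ey = (-0.5158,-0.8567)
P = B + 3.25·ex + -2.10·ey = (1.1677,4.3525)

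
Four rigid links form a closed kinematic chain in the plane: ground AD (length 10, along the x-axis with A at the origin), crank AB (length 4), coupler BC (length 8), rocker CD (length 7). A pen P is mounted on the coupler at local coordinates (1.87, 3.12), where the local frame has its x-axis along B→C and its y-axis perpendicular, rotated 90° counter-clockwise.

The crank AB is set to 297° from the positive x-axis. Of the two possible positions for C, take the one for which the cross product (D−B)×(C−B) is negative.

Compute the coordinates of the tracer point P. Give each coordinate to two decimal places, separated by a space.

A=(0,0), D=(10.00,0)
B = A + 4.00·(cos297°, sin297°) = (1.8160, -3.5640)
|BD| = 8.9264
circle(B,8.00) ∩ circle(D,7.00): a=5.3034, h=5.9895
  candidates: C₊=(4.2869,4.0448) cross=53.465; C₋=(9.0697,-6.9379) cross=-53.465
  mode - wants cross < 0 → take C=(9.0697,-6.9379) (cross=-53.465)
ex = (C−B)/|BC| = (0.9067,-0.4217); ey = (0.4217,0.9067)
P = B + 1.87·ex + 3.12·ey = (4.8273,-1.5237)

4.83 -1.52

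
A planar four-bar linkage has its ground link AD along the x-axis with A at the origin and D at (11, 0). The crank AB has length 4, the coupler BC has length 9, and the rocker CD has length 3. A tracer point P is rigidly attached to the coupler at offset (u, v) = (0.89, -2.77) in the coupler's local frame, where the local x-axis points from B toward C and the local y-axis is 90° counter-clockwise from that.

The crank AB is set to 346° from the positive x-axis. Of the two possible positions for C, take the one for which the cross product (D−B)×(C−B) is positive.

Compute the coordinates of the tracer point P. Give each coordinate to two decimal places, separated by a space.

5.85 -3.11

A=(0,0), D=(11.00,0)
B = A + 4.00·(cos346°, sin346°) = (3.8812, -0.9677)
|BD| = 7.1843
circle(B,9.00) ∩ circle(D,3.00): a=8.6031, h=2.6433
  candidates: C₊=(12.0498,2.8103) cross=18.990; C₋=(12.7619,-2.4281) cross=-18.990
  mode + wants cross > 0 → take C=(12.0498,2.8103) (cross=18.990)
ex = (C−B)/|BC| = (0.9076,0.4198); ey = (-0.4198,0.9076)
P = B + 0.89·ex + -2.77·ey = (5.8518,-3.1082)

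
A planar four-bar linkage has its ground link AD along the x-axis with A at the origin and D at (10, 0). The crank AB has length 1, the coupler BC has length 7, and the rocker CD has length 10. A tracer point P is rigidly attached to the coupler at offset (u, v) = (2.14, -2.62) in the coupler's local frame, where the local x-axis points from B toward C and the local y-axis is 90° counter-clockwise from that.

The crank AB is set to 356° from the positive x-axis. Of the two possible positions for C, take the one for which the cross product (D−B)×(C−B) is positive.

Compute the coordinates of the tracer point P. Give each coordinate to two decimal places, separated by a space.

4.04 1.41

A=(0,0), D=(10.00,0)
B = A + 1.00·(cos356°, sin356°) = (0.9976, -0.0698)
|BD| = 9.0027
circle(B,7.00) ∩ circle(D,10.00): a=1.6689, h=6.7982
  candidates: C₊=(2.6137,6.7411) cross=61.202; C₋=(2.7191,-6.8548) cross=-61.202
  mode + wants cross > 0 → take C=(2.6137,6.7411) (cross=61.202)
ex = (C−B)/|BC| = (0.2309,0.9730); ey = (-0.9730,0.2309)
P = B + 2.14·ex + -2.62·ey = (4.0409,1.4075)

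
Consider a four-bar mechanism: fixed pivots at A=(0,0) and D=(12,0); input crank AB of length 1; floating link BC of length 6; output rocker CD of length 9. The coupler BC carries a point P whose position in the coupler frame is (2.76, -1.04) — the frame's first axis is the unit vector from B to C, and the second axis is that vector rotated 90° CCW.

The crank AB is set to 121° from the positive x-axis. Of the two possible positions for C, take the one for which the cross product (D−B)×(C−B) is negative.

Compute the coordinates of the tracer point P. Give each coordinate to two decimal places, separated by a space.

A=(0,0), D=(12.00,0)
B = A + 1.00·(cos121°, sin121°) = (-0.5150, 0.8572)
|BD| = 12.5444
circle(B,6.00) ∩ circle(D,9.00): a=4.4785, h=3.9928
  candidates: C₊=(4.2259,4.5346) cross=50.087; C₋=(3.6802,-3.4323) cross=-50.087
  mode - wants cross < 0 → take C=(3.6802,-3.4323) (cross=-50.087)
ex = (C−B)/|BC| = (0.6992,-0.7149); ey = (0.7149,0.6992)
P = B + 2.76·ex + -1.04·ey = (0.6713,-1.8432)

0.67 -1.84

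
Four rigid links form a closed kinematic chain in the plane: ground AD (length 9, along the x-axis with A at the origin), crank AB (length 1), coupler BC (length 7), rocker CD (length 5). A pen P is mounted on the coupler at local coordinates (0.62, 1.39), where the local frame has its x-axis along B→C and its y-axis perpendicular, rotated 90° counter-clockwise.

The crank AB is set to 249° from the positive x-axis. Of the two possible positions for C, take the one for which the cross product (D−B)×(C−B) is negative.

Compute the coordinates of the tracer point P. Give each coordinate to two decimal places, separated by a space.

0.80 0.05

A=(0,0), D=(9.00,0)
B = A + 1.00·(cos249°, sin249°) = (-0.3584, -0.9336)
|BD| = 9.4048
circle(B,7.00) ∩ circle(D,5.00): a=5.9784, h=3.6413
  candidates: C₊=(5.2290,3.2832) cross=34.246; C₋=(5.9519,-3.9635) cross=-34.246
  mode - wants cross < 0 → take C=(5.9519,-3.9635) (cross=-34.246)
ex = (C−B)/|BC| = (0.9015,-0.4328); ey = (0.4328,0.9015)
P = B + 0.62·ex + 1.39·ey = (0.8022,0.0511)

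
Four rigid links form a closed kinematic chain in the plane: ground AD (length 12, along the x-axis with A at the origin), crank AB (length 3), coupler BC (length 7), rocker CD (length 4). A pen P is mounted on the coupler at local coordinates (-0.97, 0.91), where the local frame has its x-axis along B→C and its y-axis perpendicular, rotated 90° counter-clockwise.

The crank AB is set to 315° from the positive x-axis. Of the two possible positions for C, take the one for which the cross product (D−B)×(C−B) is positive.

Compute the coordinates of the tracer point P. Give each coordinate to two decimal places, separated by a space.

A=(0,0), D=(12.00,0)
B = A + 3.00·(cos315°, sin315°) = (2.1213, -2.1213)
|BD| = 10.1039
circle(B,7.00) ∩ circle(D,4.00): a=6.6850, h=2.0763
  candidates: C₊=(8.2214,1.3122) cross=20.979; C₋=(9.0932,-2.7478) cross=-20.979
  mode + wants cross > 0 → take C=(8.2214,1.3122) (cross=20.979)
ex = (C−B)/|BC| = (0.8714,0.4905); ey = (-0.4905,0.8714)
P = B + -0.97·ex + 0.91·ey = (0.8297,-1.8041)

0.83 -1.80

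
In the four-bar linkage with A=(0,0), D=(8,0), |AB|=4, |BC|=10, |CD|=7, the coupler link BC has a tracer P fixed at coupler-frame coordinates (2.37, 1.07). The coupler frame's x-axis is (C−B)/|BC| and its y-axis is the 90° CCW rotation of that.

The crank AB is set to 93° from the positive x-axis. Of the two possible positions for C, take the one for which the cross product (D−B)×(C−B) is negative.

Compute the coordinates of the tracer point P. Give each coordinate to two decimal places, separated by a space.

A=(0,0), D=(8.00,0)
B = A + 4.00·(cos93°, sin93°) = (-0.2093, 3.9945)
|BD| = 9.1296
circle(B,10.00) ∩ circle(D,7.00): a=7.3579, h=6.7721
  candidates: C₊=(9.3699,6.8646) cross=61.826; C₋=(3.4439,-5.3143) cross=-61.826
  mode - wants cross < 0 → take C=(3.4439,-5.3143) (cross=-61.826)
ex = (C−B)/|BC| = (0.3653,-0.9309); ey = (0.9309,0.3653)
P = B + 2.37·ex + 1.07·ey = (1.6525,2.1792)

1.65 2.18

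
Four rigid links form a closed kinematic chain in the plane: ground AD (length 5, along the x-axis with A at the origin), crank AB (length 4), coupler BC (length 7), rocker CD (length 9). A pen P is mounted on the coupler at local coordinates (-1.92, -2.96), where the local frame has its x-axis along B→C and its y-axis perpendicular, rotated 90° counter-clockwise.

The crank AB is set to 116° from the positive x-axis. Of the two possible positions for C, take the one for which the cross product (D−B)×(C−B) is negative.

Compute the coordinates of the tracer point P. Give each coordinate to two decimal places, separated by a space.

-4.18 6.16

A=(0,0), D=(5.00,0)
B = A + 4.00·(cos116°, sin116°) = (-1.7535, 3.5952)
|BD| = 7.6508
circle(B,7.00) ∩ circle(D,9.00): a=1.7341, h=6.7818
  candidates: C₊=(2.9641,8.7667) cross=51.886; C₋=(-3.4096,-3.2061) cross=-51.886
  mode - wants cross < 0 → take C=(-3.4096,-3.2061) (cross=-51.886)
ex = (C−B)/|BC| = (-0.2366,-0.9716); ey = (0.9716,-0.2366)
P = B + -1.92·ex + -2.96·ey = (-4.1752,6.1610)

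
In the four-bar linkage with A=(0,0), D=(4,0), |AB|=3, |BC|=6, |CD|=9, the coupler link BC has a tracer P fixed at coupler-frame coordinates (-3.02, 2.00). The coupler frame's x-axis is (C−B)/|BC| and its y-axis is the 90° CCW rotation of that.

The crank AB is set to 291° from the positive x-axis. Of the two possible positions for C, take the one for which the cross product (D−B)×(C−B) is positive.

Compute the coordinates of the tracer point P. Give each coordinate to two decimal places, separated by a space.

A=(0,0), D=(4.00,0)
B = A + 3.00·(cos291°, sin291°) = (1.0751, -2.8007)
|BD| = 4.0496
circle(B,6.00) ∩ circle(D,9.00): a=-3.5313, h=4.8507
  candidates: C₊=(-4.8303,-1.7395) cross=19.644; C₋=(1.8794,-8.7466) cross=-19.644
  mode + wants cross > 0 → take C=(-4.8303,-1.7395) (cross=19.644)
ex = (C−B)/|BC| = (-0.9842,0.1769); ey = (-0.1769,-0.9842)
P = B + -3.02·ex + 2.00·ey = (3.6937,-5.3034)

3.69 -5.30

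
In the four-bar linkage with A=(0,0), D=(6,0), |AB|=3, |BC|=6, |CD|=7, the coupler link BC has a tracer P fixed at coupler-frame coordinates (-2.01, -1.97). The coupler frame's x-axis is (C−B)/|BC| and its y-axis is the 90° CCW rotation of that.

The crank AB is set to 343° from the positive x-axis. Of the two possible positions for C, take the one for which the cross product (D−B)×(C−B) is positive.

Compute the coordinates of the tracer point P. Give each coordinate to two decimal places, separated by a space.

A=(0,0), D=(6.00,0)
B = A + 3.00·(cos343°, sin343°) = (2.8689, -0.8771)
|BD| = 3.2516
circle(B,6.00) ∩ circle(D,7.00): a=-0.3732, h=5.9884
  candidates: C₊=(0.8942,4.7886) cross=19.472; C₋=(4.1249,-6.7442) cross=-19.472
  mode + wants cross > 0 → take C=(0.8942,4.7886) (cross=19.472)
ex = (C−B)/|BC| = (-0.3291,0.9443); ey = (-0.9443,-0.3291)
P = B + -2.01·ex + -1.97·ey = (5.3907,-2.1268)

5.39 -2.13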